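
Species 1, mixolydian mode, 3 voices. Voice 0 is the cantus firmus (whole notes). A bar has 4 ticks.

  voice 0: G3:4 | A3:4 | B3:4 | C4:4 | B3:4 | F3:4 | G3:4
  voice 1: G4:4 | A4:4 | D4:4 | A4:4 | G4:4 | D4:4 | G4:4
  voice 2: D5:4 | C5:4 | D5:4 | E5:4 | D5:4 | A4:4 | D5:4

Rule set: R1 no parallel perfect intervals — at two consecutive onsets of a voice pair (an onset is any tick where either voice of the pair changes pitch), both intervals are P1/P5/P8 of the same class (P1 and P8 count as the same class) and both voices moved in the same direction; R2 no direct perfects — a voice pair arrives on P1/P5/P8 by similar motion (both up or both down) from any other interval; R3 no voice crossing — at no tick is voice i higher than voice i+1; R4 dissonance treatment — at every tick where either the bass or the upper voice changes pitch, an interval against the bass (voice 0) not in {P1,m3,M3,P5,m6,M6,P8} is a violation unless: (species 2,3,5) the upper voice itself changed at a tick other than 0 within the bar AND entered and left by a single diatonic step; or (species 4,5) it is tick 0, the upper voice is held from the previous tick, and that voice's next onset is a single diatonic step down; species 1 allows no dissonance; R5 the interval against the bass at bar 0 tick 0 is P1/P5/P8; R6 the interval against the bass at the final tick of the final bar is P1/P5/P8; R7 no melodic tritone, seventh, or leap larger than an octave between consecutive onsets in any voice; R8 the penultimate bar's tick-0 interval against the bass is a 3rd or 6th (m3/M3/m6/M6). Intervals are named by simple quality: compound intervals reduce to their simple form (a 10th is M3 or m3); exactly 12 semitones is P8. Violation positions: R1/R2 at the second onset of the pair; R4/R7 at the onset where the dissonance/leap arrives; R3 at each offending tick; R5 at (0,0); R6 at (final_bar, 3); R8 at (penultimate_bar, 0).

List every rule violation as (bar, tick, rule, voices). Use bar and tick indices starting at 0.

bar 0: v0=G3 v1=G4 v2=D5 downbeat P5
bar 1: v0=A3 v1=A4 v2=C5 downbeat m3
bar 2: v0=B3 v1=D4 v2=D5 downbeat m3
bar 3: v0=C4 v1=A4 v2=E5 downbeat M3
bar 4: v0=B3 v1=G4 v2=D5 downbeat m3
bar 5: v0=F3 v1=D4 v2=A4 downbeat M3
bar 6: v0=G3 v1=G4 v2=D5 downbeat P5
  -> R1 @ bar 1 tick 0 v(0, 1): G3/G4 P8 -> A3/A4 P8 similar
  -> R2 @ bar 3 tick 0 v(1, 2): D4/D5 P8 -> A4/E5 P5 similar
  -> R1 @ bar 4 tick 0 v(1, 2): A4/E5 P5 -> G4/D5 P5 similar
  -> R1 @ bar 5 tick 0 v(1, 2): G4/D5 P5 -> D4/A4 P5 similar
  -> R7 @ bar 5 tick 0 v(0,): B3->F3 leap 6st
  -> R1 @ bar 6 tick 0 v(1, 2): D4/A4 P5 -> G4/D5 P5 similar
  -> R2 @ bar 6 tick 0 v(0, 1): F3/D4 M6 -> G3/G4 P8 similar
  -> R2 @ bar 6 tick 0 v(0, 2): F3/A4 M3 -> G3/D5 P5 similar

(1, 0, R1, (0, 1))
(3, 0, R2, (1, 2))
(4, 0, R1, (1, 2))
(5, 0, R1, (1, 2))
(5, 0, R7, (0,))
(6, 0, R1, (1, 2))
(6, 0, R2, (0, 1))
(6, 0, R2, (0, 2))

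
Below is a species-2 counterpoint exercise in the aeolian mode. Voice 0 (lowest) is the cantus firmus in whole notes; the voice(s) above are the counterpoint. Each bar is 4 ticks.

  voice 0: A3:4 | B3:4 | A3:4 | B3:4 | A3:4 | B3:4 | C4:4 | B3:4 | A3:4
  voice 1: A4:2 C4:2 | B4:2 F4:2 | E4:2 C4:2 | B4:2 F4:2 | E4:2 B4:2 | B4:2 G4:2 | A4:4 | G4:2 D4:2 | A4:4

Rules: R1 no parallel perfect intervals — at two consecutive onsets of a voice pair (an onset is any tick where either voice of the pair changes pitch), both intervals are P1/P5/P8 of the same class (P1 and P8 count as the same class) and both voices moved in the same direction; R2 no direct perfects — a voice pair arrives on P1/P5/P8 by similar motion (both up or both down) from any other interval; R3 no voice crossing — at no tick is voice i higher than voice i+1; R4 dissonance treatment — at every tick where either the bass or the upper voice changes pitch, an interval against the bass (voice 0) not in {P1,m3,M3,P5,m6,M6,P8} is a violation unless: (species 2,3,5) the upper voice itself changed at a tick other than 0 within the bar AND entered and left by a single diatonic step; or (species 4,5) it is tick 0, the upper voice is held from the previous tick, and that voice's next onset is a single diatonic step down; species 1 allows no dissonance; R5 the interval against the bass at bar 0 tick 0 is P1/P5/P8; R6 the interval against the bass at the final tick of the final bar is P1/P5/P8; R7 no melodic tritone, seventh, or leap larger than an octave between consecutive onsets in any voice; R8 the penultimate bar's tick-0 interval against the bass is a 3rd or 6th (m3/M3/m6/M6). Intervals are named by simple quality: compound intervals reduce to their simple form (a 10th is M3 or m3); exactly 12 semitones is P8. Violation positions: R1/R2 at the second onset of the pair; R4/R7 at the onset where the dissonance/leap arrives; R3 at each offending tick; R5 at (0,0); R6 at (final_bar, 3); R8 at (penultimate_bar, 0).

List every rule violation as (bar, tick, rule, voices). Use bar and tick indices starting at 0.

bar 0: v0=A3 v1=A4 downbeat P8
bar 1: v0=B3 v1=B4 downbeat P8
bar 2: v0=A3 v1=E4 downbeat P5
bar 3: v0=B3 v1=B4 downbeat P8
bar 4: v0=A3 v1=E4 downbeat P5
bar 5: v0=B3 v1=B4 downbeat P8
bar 6: v0=C4 v1=A4 downbeat M6
bar 7: v0=B3 v1=G4 downbeat m6
bar 8: v0=A3 v1=A4 downbeat P8
  -> R2 @ bar 1 tick 0 v(0, 1): A3/C4 m3 -> B3/B4 P8 similar
  -> R7 @ bar 1 tick 0 v(1,): C4->B4 leap 11st
  -> R4 @ bar 1 tick 2 v(0, 1): B3/F4 TT untreated
  -> R7 @ bar 1 tick 2 v(1,): B4->F4 leap 6st
  -> R2 @ bar 2 tick 0 v(0, 1): B3/F4 TT -> A3/E4 P5 similar
  -> R2 @ bar 3 tick 0 v(0, 1): A3/C4 m3 -> B3/B4 P8 similar
  -> R7 @ bar 3 tick 0 v(1,): C4->B4 leap 11st
  -> R4 @ bar 3 tick 2 v(0, 1): B3/F4 TT untreated
  -> R7 @ bar 3 tick 2 v(1,): B4->F4 leap 6st
  -> R2 @ bar 4 tick 0 v(0, 1): B3/F4 TT -> A3/E4 P5 similar
  -> R4 @ bar 4 tick 2 v(0, 1): A3/B4 M2 untreated

(1, 0, R2, (0, 1))
(1, 0, R7, (1,))
(1, 2, R4, (0, 1))
(1, 2, R7, (1,))
(2, 0, R2, (0, 1))
(3, 0, R2, (0, 1))
(3, 0, R7, (1,))
(3, 2, R4, (0, 1))
(3, 2, R7, (1,))
(4, 0, R2, (0, 1))
(4, 2, R4, (0, 1))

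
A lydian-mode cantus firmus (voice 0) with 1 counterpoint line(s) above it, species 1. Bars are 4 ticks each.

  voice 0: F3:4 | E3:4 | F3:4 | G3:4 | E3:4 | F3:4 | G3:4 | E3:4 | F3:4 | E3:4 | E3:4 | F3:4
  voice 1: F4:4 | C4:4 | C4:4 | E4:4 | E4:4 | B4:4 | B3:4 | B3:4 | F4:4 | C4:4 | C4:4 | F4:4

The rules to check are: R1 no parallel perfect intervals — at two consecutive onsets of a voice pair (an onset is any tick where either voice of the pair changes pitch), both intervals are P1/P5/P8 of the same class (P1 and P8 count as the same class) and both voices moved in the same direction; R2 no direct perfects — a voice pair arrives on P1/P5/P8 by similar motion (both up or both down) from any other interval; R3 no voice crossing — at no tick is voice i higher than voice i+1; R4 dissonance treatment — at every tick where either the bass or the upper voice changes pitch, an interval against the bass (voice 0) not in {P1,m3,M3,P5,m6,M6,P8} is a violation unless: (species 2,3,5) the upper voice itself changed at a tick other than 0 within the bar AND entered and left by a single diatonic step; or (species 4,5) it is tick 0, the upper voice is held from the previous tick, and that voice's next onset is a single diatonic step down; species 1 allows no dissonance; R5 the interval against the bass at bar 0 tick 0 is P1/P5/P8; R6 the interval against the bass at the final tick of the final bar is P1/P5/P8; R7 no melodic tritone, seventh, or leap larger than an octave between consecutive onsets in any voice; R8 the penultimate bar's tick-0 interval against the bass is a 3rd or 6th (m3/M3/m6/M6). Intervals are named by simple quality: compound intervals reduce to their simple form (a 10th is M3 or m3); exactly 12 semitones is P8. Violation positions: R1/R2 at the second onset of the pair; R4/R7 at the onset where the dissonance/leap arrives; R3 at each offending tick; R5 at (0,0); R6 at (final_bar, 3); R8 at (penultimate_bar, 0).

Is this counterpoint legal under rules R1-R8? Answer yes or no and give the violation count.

bar 0: v0=F3 v1=F4 (P8)
bar 1: v0=E3 v1=C4 (m6)
bar 2: v0=F3 v1=C4 (P5)
bar 3: v0=G3 v1=E4 (M6)
bar 4: v0=E3 v1=E4 (P8)
bar 5: v0=F3 v1=B4 (TT)
bar 6: v0=G3 v1=B3 (M3)
bar 7: v0=E3 v1=B3 (P5)
bar 8: v0=F3 v1=F4 (P8)
bar 9: v0=E3 v1=C4 (m6)
bar 10: v0=E3 v1=C4 (m6)
bar 11: v0=F3 v1=F4 (P8)
  R4 @ bar5.0: F3/B4 TT untreated
  R2 @ bar8.0: E3/B3 P5 -> F3/F4 P8 similar
  R7 @ bar8.0: B3->F4 leap 6st
  R2 @ bar11.0: E3/C4 m6 -> F3/F4 P8 similar

No (4 violations)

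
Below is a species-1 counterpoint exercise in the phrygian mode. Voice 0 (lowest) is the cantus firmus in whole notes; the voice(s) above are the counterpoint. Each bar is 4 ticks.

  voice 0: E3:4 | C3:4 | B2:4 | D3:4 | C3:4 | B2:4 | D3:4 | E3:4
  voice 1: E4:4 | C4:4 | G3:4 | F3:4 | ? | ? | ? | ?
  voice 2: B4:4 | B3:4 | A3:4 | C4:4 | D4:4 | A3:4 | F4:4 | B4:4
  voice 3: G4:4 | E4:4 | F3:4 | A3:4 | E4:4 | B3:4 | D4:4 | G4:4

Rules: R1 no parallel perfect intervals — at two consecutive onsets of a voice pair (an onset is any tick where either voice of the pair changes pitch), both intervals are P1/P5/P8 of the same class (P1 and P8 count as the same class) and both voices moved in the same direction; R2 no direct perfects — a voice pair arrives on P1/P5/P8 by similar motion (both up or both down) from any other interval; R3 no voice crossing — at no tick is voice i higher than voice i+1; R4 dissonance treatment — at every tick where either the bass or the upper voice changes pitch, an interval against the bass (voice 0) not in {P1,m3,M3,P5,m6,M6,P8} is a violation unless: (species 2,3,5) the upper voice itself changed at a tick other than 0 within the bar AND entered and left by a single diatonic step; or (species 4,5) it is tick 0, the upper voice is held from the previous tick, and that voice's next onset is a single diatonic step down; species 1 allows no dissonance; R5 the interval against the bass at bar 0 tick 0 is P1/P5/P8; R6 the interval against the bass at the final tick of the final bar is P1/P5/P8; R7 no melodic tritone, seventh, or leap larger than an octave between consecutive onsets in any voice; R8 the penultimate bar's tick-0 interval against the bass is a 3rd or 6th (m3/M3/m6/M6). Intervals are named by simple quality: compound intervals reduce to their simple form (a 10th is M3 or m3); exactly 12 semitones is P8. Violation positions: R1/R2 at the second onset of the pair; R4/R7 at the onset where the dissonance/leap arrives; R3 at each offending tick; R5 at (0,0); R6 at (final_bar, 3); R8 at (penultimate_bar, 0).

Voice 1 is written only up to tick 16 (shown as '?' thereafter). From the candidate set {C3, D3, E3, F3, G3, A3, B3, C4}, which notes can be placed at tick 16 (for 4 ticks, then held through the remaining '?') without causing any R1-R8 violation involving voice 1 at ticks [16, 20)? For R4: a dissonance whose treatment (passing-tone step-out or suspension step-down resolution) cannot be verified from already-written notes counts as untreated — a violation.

C3: violates R2
D3: violates R4
E3: legal
F3: violates R4
G3: violates R1
A3: violates R2
B3: violates R4,R7
C4: legal

{C4, E3}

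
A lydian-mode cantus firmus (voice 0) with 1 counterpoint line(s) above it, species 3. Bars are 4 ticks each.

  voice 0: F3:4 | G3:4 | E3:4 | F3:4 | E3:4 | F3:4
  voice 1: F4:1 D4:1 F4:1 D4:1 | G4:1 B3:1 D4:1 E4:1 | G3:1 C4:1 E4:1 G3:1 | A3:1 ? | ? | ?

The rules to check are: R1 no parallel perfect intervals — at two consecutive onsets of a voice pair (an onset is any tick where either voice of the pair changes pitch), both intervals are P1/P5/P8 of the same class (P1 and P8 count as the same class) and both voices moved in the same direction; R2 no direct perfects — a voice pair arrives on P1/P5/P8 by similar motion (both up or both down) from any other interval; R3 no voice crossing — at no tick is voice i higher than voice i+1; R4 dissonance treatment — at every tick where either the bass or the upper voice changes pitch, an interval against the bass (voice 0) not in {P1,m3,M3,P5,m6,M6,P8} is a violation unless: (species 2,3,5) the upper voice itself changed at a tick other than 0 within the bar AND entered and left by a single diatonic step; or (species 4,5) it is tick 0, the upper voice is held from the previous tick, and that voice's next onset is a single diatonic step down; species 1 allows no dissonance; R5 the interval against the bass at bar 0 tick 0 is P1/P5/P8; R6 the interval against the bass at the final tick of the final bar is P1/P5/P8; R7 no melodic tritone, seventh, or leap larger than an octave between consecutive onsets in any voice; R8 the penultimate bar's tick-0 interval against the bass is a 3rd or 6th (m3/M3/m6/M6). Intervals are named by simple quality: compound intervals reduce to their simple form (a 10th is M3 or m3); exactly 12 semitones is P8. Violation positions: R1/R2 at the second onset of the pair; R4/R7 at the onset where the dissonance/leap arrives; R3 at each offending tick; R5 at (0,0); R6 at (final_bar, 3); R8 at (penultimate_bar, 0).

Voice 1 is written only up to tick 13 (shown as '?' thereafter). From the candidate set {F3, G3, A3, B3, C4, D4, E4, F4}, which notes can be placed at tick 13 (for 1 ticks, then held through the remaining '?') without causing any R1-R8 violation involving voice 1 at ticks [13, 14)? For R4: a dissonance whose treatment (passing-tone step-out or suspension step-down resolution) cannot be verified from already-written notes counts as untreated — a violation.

F3: legal
G3: violates R4
A3: legal
B3: violates R4
C4: legal
D4: legal
E4: violates R4
F4: legal

{A3, C4, D4, F3, F4}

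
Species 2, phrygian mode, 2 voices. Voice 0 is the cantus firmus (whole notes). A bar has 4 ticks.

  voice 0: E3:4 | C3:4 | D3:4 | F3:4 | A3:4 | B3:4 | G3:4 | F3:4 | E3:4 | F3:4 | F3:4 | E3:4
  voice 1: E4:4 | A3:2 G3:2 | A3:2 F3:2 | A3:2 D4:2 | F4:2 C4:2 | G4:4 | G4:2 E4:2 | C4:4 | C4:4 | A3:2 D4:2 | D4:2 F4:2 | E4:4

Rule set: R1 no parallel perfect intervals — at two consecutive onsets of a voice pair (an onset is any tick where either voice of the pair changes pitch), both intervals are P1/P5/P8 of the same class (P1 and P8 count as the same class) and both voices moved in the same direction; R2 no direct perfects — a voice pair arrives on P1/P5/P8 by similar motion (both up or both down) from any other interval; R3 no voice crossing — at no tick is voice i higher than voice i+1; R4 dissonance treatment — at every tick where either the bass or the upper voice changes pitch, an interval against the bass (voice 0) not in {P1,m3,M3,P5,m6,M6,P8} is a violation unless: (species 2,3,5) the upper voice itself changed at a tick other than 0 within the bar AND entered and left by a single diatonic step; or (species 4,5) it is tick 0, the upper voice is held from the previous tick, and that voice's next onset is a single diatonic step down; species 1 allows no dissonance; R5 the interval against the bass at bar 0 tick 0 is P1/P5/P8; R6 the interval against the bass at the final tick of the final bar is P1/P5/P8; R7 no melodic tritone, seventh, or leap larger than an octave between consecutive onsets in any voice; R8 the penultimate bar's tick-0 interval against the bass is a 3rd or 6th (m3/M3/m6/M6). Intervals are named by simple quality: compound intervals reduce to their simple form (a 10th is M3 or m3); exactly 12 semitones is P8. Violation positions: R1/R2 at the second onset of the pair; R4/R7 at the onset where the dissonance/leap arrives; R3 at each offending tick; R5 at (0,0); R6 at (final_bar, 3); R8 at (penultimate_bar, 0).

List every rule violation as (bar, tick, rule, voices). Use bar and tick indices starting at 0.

(2, 0, R1, (0, 1))
(7, 0, R2, (0, 1))
(11, 0, R1, (0, 1))

bar 0: v0=E3 v1=E4 downbeat P8
bar 1: v0=C3 v1=A3 downbeat M6
bar 2: v0=D3 v1=A3 downbeat P5
bar 3: v0=F3 v1=A3 downbeat M3
bar 4: v0=A3 v1=F4 downbeat m6
bar 5: v0=B3 v1=G4 downbeat m6
bar 6: v0=G3 v1=G4 downbeat P8
bar 7: v0=F3 v1=C4 downbeat P5
bar 8: v0=E3 v1=C4 downbeat m6
bar 9: v0=F3 v1=A3 downbeat M3
bar 10: v0=F3 v1=D4 downbeat M6
bar 11: v0=E3 v1=E4 downbeat P8
  -> R1 @ bar 2 tick 0 v(0, 1): C3/G3 P5 -> D3/A3 P5 similar
  -> R2 @ bar 7 tick 0 v(0, 1): G3/E4 M6 -> F3/C4 P5 similar
  -> R1 @ bar 11 tick 0 v(0, 1): F3/F4 P8 -> E3/E4 P8 similar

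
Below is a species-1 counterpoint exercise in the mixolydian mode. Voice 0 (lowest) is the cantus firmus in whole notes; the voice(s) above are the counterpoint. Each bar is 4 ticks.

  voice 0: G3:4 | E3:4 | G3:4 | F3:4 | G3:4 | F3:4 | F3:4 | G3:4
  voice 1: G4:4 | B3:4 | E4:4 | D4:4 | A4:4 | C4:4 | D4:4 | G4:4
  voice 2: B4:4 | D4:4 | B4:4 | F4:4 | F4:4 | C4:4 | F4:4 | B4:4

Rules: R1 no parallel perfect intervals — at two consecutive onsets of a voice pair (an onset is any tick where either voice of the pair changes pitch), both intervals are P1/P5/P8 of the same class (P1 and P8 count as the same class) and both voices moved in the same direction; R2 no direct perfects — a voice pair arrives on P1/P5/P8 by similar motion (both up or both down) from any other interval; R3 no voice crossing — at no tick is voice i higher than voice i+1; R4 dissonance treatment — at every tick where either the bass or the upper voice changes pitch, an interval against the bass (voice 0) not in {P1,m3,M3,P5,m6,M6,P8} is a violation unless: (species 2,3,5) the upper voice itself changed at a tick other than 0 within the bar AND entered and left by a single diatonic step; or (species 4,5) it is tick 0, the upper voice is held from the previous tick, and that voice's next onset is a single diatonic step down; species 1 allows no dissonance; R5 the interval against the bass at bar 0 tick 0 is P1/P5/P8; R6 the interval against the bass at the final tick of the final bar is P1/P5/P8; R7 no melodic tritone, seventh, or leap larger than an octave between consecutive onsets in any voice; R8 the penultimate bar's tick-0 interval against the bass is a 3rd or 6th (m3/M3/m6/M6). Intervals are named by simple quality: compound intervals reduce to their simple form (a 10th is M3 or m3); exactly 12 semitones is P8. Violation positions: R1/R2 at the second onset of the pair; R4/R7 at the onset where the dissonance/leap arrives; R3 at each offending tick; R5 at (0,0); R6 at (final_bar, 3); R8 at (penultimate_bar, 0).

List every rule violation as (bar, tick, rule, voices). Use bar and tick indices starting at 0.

(0, 0, R5, (0, 2))
(1, 0, R2, (0, 1))
(1, 0, R4, (0, 2))
(2, 0, R2, (1, 2))
(3, 0, R2, (0, 2))
(3, 0, R7, (2,))
(4, 0, R3, (1, 2))
(4, 0, R4, (0, 1))
(4, 0, R4, (0, 2))
(4, 1, R3, (1, 2))
(4, 2, R3, (1, 2))
(4, 3, R3, (1, 2))
(5, 0, R2, (0, 1))
(5, 0, R2, (0, 2))
(5, 0, R2, (1, 2))
(6, 0, R8, (0, 2))
(7, 0, R2, (0, 1))
(7, 0, R7, (2,))
(7, 3, R6, (0, 2))

bar 0: v0=G3 v1=G4 v2=B4 downbeat M3
bar 1: v0=E3 v1=B3 v2=D4 downbeat m7
bar 2: v0=G3 v1=E4 v2=B4 downbeat M3
bar 3: v0=F3 v1=D4 v2=F4 downbeat P8
bar 4: v0=G3 v1=A4 v2=F4 downbeat m7
bar 5: v0=F3 v1=C4 v2=C4 downbeat P5
bar 6: v0=F3 v1=D4 v2=F4 downbeat P8
bar 7: v0=G3 v1=G4 v2=B4 downbeat M3
  -> R5 @ bar 0 tick 0 v(0, 2): opens on M3
  -> R2 @ bar 1 tick 0 v(0, 1): G3/G4 P8 -> E3/B3 P5 similar
  -> R4 @ bar 1 tick 0 v(0, 2): E3/D4 m7 untreated
  -> R2 @ bar 2 tick 0 v(1, 2): B3/D4 m3 -> E4/B4 P5 similar
  -> R2 @ bar 3 tick 0 v(0, 2): G3/B4 M3 -> F3/F4 P8 similar
  -> R7 @ bar 3 tick 0 v(2,): B4->F4 leap 6st
  -> R3 @ bar 4 tick 0 v(1, 2): A4 above F4
  -> R4 @ bar 4 tick 0 v(0, 1): G3/A4 M2 untreated
  -> R4 @ bar 4 tick 0 v(0, 2): G3/F4 m7 untreated
  -> R3 @ bar 4 tick 1 v(1, 2): A4 above F4
  -> R3 @ bar 4 tick 2 v(1, 2): A4 above F4
  -> R3 @ bar 4 tick 3 v(1, 2): A4 above F4
  -> R2 @ bar 5 tick 0 v(0, 1): G3/A4 M2 -> F3/C4 P5 similar
  -> R2 @ bar 5 tick 0 v(0, 2): G3/F4 m7 -> F3/C4 P5 similar
  -> R2 @ bar 5 tick 0 v(1, 2): A4/F4 M3 -> C4/C4 P1 similar
  -> R8 @ bar 6 tick 0 v(0, 2): penult P8 not 3rd/6th
  -> R2 @ bar 7 tick 0 v(0, 1): F3/D4 M6 -> G3/G4 P8 similar
  -> R7 @ bar 7 tick 0 v(2,): F4->B4 leap 6st
  -> R6 @ bar 7 tick 3 v(0, 2): closes on M3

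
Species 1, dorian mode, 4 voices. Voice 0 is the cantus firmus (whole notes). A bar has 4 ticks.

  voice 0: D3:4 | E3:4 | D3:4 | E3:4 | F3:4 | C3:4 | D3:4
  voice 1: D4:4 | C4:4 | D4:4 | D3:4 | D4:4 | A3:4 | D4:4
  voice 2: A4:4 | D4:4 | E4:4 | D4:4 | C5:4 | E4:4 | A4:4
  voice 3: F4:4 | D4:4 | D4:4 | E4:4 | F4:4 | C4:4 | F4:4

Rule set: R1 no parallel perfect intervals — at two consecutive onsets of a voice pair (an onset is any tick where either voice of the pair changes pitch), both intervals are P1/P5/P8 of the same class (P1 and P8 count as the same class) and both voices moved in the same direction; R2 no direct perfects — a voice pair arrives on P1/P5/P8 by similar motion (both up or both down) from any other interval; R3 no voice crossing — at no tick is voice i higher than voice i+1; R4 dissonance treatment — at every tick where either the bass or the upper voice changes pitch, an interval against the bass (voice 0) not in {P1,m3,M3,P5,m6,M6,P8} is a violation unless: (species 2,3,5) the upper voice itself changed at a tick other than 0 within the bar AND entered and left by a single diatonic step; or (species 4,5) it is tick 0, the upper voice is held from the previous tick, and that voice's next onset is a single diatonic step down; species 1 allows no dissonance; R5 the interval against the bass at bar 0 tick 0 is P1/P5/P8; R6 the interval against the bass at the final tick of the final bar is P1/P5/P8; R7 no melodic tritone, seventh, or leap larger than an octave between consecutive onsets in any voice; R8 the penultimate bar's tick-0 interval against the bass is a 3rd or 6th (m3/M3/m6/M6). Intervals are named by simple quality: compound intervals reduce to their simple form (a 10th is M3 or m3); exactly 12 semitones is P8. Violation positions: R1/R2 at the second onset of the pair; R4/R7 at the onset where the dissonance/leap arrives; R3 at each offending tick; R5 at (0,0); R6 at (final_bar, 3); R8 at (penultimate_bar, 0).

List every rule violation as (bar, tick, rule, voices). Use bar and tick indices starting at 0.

(0, 0, R3, (2, 3))
(0, 0, R5, (0, 3))
(0, 1, R3, (2, 3))
(0, 2, R3, (2, 3))
(0, 3, R3, (2, 3))
(1, 0, R2, (2, 3))
(1, 0, R4, (0, 2))
(1, 0, R4, (0, 3))
(2, 0, R3, (2, 3))
(2, 0, R4, (0, 2))
(2, 1, R3, (2, 3))
(2, 2, R3, (2, 3))
(2, 3, R3, (2, 3))
(3, 0, R1, (0, 3))
(3, 0, R2, (1, 2))
(3, 0, R3, (0, 1))
(3, 0, R4, (0, 1))
(3, 0, R4, (0, 2))
(3, 1, R3, (0, 1))
(3, 2, R3, (0, 1))
(3, 3, R3, (0, 1))
(4, 0, R1, (0, 3))
(4, 0, R2, (0, 2))
(4, 0, R2, (2, 3))
(4, 0, R3, (2, 3))
(4, 0, R7, (2,))
(4, 1, R3, (2, 3))
(4, 2, R3, (2, 3))
(4, 3, R3, (2, 3))
(5, 0, R1, (0, 3))
(5, 0, R2, (1, 2))
(5, 0, R3, (2, 3))
(5, 0, R8, (0, 3))
(5, 1, R3, (2, 3))
(5, 2, R3, (2, 3))
(5, 3, R3, (2, 3))
(6, 0, R1, (1, 2))
(6, 0, R2, (0, 1))
(6, 0, R2, (0, 2))
(6, 0, R3, (2, 3))
(6, 1, R3, (2, 3))
(6, 2, R3, (2, 3))
(6, 3, R3, (2, 3))
(6, 3, R6, (0, 3))

bar 0: v0=D3 v1=D4 v2=A4 v3=F4 downbeat m3
bar 1: v0=E3 v1=C4 v2=D4 v3=D4 downbeat m7
bar 2: v0=D3 v1=D4 v2=E4 v3=D4 downbeat P8
bar 3: v0=E3 v1=D3 v2=D4 v3=E4 downbeat P8
bar 4: v0=F3 v1=D4 v2=C5 v3=F4 downbeat P8
bar 5: v0=C3 v1=A3 v2=E4 v3=C4 downbeat P8
bar 6: v0=D3 v1=D4 v2=A4 v3=F4 downbeat m3
  -> R3 @ bar 0 tick 0 v(2, 3): A4 above F4
  -> R5 @ bar 0 tick 0 v(0, 3): opens on m3
  -> R3 @ bar 0 tick 1 v(2, 3): A4 above F4
  -> R3 @ bar 0 tick 2 v(2, 3): A4 above F4
  -> R3 @ bar 0 tick 3 v(2, 3): A4 above F4
  -> R2 @ bar 1 tick 0 v(2, 3): A4/F4 M3 -> D4/D4 P1 similar
  -> R4 @ bar 1 tick 0 v(0, 2): E3/D4 m7 untreated
  -> R4 @ bar 1 tick 0 v(0, 3): E3/D4 m7 untreated
  -> R3 @ bar 2 tick 0 v(2, 3): E4 above D4
  -> R4 @ bar 2 tick 0 v(0, 2): D3/E4 M2 untreated
  -> R3 @ bar 2 tick 1 v(2, 3): E4 above D4
  -> R3 @ bar 2 tick 2 v(2, 3): E4 above D4
  -> R3 @ bar 2 tick 3 v(2, 3): E4 above D4
  -> R1 @ bar 3 tick 0 v(0, 3): D3/D4 P8 -> E3/E4 P8 similar
  -> R2 @ bar 3 tick 0 v(1, 2): D4/E4 M2 -> D3/D4 P8 similar
  -> R3 @ bar 3 tick 0 v(0, 1): E3 above D3
  -> R4 @ bar 3 tick 0 v(0, 1): E3/D3 M2 untreated
  -> R4 @ bar 3 tick 0 v(0, 2): E3/D4 m7 untreated
  -> R3 @ bar 3 tick 1 v(0, 1): E3 above D3
  -> R3 @ bar 3 tick 2 v(0, 1): E3 above D3
  -> R3 @ bar 3 tick 3 v(0, 1): E3 above D3
  -> R1 @ bar 4 tick 0 v(0, 3): E3/E4 P8 -> F3/F4 P8 similar
  -> R2 @ bar 4 tick 0 v(0, 2): E3/D4 m7 -> F3/C5 P5 similar
  -> R2 @ bar 4 tick 0 v(2, 3): D4/E4 M2 -> C5/F4 P5 similar
  -> R3 @ bar 4 tick 0 v(2, 3): C5 above F4
  -> R7 @ bar 4 tick 0 v(2,): D4->C5 leap 10st
  -> R3 @ bar 4 tick 1 v(2, 3): C5 above F4
  -> R3 @ bar 4 tick 2 v(2, 3): C5 above F4
  -> R3 @ bar 4 tick 3 v(2, 3): C5 above F4
  -> R1 @ bar 5 tick 0 v(0, 3): F3/F4 P8 -> C3/C4 P8 similar
  -> R2 @ bar 5 tick 0 v(1, 2): D4/C5 m7 -> A3/E4 P5 similar
  -> R3 @ bar 5 tick 0 v(2, 3): E4 above C4
  -> R8 @ bar 5 tick 0 v(0, 3): penult P8 not 3rd/6th
  -> R3 @ bar 5 tick 1 v(2, 3): E4 above C4
  -> R3 @ bar 5 tick 2 v(2, 3): E4 above C4
  -> R3 @ bar 5 tick 3 v(2, 3): E4 above C4
  -> R1 @ bar 6 tick 0 v(1, 2): A3/E4 P5 -> D4/A4 P5 similar
  -> R2 @ bar 6 tick 0 v(0, 1): C3/A3 M6 -> D3/D4 P8 similar
  -> R2 @ bar 6 tick 0 v(0, 2): C3/E4 M3 -> D3/A4 P5 similar
  -> R3 @ bar 6 tick 0 v(2, 3): A4 above F4
  -> R3 @ bar 6 tick 1 v(2, 3): A4 above F4
  -> R3 @ bar 6 tick 2 v(2, 3): A4 above F4
  -> R3 @ bar 6 tick 3 v(2, 3): A4 above F4
  -> R6 @ bar 6 tick 3 v(0, 3): closes on m3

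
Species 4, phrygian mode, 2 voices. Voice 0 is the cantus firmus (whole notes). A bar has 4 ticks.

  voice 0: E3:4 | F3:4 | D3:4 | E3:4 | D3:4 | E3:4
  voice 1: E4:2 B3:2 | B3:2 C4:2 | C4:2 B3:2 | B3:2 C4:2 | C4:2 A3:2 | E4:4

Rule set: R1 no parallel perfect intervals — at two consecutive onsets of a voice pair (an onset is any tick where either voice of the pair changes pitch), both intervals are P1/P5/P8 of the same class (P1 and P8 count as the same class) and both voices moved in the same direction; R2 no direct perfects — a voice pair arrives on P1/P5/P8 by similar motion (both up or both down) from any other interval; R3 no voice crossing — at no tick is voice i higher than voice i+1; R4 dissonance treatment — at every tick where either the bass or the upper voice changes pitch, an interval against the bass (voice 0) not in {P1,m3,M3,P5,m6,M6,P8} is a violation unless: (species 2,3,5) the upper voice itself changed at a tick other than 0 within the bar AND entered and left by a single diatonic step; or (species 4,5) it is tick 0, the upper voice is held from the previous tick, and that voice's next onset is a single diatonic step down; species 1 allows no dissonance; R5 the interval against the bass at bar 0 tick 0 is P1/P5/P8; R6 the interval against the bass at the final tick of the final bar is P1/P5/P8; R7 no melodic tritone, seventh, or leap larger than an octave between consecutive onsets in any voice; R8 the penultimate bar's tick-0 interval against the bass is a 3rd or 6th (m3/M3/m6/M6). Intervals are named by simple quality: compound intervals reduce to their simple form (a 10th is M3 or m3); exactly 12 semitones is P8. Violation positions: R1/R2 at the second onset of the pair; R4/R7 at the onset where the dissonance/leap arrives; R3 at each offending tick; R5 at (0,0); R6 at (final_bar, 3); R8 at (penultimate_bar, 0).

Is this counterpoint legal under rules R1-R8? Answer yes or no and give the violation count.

bar 0: v0=E3 v1=E4 (P8)
bar 1: v0=F3 v1=B3 (TT)
bar 2: v0=D3 v1=C4 (m7)
bar 3: v0=E3 v1=B3 (P5)
bar 4: v0=D3 v1=C4 (m7)
bar 5: v0=E3 v1=E4 (P8)
  R4 @ bar1.0: F3/B3 TT untreated
  R4 @ bar4.0: D3/C4 m7 untreated
  R8 @ bar4.0: penult m7 not 3rd/6th
  R2 @ bar5.0: D3/A3 P5 -> E3/E4 P8 similar

No (4 violations)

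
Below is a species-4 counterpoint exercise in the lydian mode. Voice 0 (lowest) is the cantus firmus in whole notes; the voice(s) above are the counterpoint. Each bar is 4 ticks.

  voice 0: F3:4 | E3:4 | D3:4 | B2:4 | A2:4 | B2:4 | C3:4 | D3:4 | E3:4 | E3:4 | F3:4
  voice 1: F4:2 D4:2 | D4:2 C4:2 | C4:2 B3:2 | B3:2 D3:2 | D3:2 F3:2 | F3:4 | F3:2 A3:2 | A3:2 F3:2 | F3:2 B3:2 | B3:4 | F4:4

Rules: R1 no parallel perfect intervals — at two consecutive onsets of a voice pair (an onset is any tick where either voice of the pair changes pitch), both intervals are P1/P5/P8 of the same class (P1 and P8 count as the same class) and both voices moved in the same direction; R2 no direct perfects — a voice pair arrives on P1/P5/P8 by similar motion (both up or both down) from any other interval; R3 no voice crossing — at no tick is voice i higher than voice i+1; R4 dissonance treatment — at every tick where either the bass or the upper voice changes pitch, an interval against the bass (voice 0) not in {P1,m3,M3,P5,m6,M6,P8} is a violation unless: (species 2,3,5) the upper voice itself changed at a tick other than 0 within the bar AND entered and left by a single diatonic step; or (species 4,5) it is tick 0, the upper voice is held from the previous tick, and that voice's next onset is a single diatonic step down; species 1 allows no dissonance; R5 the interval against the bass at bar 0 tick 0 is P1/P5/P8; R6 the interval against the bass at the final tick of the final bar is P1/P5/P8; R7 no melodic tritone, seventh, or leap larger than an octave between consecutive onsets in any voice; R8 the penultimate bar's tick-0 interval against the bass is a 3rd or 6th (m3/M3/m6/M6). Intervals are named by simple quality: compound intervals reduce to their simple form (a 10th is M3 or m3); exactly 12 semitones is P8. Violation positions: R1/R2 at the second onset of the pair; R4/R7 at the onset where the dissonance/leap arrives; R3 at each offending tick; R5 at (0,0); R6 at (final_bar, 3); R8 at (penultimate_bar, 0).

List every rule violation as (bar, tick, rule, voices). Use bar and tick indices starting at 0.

(4, 0, R4, (0, 1))
(5, 0, R4, (0, 1))
(6, 0, R4, (0, 1))
(8, 0, R4, (0, 1))
(8, 2, R7, (1,))
(9, 0, R8, (0, 1))
(10, 0, R2, (0, 1))
(10, 0, R7, (1,))

bar 0: v0=F3 v1=F4 downbeat P8
bar 1: v0=E3 v1=D4 downbeat m7
bar 2: v0=D3 v1=C4 downbeat m7
bar 3: v0=B2 v1=B3 downbeat P8
bar 4: v0=A2 v1=D3 downbeat P4
bar 5: v0=B2 v1=F3 downbeat TT
bar 6: v0=C3 v1=F3 downbeat P4
bar 7: v0=D3 v1=A3 downbeat P5
bar 8: v0=E3 v1=F3 downbeat m2
bar 9: v0=E3 v1=B3 downbeat P5
bar 10: v0=F3 v1=F4 downbeat P8
  -> R4 @ bar 4 tick 0 v(0, 1): A2/D3 P4 untreated
  -> R4 @ bar 5 tick 0 v(0, 1): B2/F3 TT untreated
  -> R4 @ bar 6 tick 0 v(0, 1): C3/F3 P4 untreated
  -> R4 @ bar 8 tick 0 v(0, 1): E3/F3 m2 untreated
  -> R7 @ bar 8 tick 2 v(1,): F3->B3 leap 6st
  -> R8 @ bar 9 tick 0 v(0, 1): penult P5 not 3rd/6th
  -> R2 @ bar 10 tick 0 v(0, 1): E3/B3 P5 -> F3/F4 P8 similar
  -> R7 @ bar 10 tick 0 v(1,): B3->F4 leap 6st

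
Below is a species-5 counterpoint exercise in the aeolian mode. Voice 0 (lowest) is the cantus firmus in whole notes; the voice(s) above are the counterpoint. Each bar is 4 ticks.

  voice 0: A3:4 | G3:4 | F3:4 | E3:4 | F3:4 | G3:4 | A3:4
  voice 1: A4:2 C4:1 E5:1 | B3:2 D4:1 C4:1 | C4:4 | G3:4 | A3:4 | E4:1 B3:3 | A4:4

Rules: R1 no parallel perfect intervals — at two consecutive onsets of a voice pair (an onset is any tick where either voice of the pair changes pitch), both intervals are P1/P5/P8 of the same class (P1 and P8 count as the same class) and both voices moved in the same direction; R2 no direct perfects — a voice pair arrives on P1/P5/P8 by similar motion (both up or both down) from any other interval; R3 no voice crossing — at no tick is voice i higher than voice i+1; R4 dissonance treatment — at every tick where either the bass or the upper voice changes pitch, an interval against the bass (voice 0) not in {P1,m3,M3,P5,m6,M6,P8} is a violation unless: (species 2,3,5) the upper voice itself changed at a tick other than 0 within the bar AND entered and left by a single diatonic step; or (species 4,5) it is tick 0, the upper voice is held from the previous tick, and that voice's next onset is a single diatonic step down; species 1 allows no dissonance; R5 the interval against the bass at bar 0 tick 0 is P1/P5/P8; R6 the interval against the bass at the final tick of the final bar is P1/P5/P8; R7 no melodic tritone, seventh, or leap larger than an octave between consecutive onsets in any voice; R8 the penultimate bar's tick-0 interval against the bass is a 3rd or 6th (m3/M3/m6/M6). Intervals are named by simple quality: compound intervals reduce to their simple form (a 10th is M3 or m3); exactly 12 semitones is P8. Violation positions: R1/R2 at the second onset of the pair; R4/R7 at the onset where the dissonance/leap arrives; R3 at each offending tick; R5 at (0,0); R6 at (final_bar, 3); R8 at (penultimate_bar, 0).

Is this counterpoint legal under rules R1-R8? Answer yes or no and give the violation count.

bar 0: v0=A3 v1=A4 (P8)
bar 1: v0=G3 v1=B3 (M3)
bar 2: v0=F3 v1=C4 (P5)
bar 3: v0=E3 v1=G3 (m3)
bar 4: v0=F3 v1=A3 (M3)
bar 5: v0=G3 v1=E4 (M6)
bar 6: v0=A3 v1=A4 (P8)
  R7 @ bar0.3: C4->E5 leap 16st
  R7 @ bar1.0: E5->B3 leap 17st
  R4 @ bar1.3: G3/C4 P4 untreated
  R2 @ bar6.0: G3/B3 M3 -> A3/A4 P8 similar
  R7 @ bar6.0: B3->A4 leap 10st

No (5 violations)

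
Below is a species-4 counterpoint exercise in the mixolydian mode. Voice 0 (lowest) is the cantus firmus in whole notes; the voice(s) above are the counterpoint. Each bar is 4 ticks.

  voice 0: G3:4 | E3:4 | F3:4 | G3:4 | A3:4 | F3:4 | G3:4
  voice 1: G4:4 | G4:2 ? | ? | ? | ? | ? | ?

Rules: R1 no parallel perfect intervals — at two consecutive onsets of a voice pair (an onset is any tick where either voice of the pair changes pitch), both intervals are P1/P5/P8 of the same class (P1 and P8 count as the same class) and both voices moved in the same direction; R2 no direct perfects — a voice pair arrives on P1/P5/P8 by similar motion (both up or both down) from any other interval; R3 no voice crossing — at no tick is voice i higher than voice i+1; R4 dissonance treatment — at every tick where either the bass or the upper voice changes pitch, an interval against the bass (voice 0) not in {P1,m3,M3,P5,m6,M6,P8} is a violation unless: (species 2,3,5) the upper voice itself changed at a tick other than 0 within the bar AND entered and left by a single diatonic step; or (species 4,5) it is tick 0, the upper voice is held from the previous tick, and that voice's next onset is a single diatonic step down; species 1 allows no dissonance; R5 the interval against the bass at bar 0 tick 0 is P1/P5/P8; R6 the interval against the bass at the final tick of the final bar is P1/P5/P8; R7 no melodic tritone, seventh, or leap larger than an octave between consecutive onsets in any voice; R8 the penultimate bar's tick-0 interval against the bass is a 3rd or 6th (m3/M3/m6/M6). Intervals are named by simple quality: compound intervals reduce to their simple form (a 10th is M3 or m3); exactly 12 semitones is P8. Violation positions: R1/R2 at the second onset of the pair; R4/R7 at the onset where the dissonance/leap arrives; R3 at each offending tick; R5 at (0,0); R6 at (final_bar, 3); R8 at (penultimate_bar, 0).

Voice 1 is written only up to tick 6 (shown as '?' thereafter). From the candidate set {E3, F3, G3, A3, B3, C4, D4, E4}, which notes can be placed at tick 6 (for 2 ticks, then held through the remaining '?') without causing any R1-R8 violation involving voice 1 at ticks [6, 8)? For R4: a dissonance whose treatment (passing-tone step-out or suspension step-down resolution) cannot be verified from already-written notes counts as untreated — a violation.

{B3, C4, E4, G3}

E3: violates R7
F3: violates R4,R7
G3: legal
A3: violates R4,R7
B3: legal
C4: legal
D4: violates R4
E4: legal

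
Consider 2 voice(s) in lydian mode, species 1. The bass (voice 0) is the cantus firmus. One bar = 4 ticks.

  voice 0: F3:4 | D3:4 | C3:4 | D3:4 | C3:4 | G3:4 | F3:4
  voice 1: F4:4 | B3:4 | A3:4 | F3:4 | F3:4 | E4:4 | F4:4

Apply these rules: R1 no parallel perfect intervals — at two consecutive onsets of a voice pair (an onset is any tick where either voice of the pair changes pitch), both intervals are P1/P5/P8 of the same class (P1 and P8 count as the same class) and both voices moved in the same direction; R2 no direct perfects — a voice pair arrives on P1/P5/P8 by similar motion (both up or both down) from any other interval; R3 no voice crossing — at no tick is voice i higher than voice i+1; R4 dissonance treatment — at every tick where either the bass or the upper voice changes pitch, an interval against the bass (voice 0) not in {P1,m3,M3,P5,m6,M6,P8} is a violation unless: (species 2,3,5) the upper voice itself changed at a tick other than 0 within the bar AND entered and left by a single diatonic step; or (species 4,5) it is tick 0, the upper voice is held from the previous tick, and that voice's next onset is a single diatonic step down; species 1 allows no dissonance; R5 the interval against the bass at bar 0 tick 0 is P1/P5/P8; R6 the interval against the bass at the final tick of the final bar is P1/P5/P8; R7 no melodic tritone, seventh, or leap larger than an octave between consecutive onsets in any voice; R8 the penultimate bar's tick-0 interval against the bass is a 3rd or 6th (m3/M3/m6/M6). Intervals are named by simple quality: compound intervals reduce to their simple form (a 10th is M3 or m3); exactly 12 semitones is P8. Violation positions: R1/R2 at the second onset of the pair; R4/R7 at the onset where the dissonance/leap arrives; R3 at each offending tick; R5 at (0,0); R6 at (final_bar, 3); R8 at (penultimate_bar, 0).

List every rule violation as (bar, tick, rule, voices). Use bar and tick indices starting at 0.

bar 0: v0=F3 v1=F4 downbeat P8
bar 1: v0=D3 v1=B3 downbeat M6
bar 2: v0=C3 v1=A3 downbeat M6
bar 3: v0=D3 v1=F3 downbeat m3
bar 4: v0=C3 v1=F3 downbeat P4
bar 5: v0=G3 v1=E4 downbeat M6
bar 6: v0=F3 v1=F4 downbeat P8
  -> R7 @ bar 1 tick 0 v(1,): F4->B3 leap 6st
  -> R4 @ bar 4 tick 0 v(0, 1): C3/F3 P4 untreated
  -> R7 @ bar 5 tick 0 v(1,): F3->E4 leap 11st

(1, 0, R7, (1,))
(4, 0, R4, (0, 1))
(5, 0, R7, (1,))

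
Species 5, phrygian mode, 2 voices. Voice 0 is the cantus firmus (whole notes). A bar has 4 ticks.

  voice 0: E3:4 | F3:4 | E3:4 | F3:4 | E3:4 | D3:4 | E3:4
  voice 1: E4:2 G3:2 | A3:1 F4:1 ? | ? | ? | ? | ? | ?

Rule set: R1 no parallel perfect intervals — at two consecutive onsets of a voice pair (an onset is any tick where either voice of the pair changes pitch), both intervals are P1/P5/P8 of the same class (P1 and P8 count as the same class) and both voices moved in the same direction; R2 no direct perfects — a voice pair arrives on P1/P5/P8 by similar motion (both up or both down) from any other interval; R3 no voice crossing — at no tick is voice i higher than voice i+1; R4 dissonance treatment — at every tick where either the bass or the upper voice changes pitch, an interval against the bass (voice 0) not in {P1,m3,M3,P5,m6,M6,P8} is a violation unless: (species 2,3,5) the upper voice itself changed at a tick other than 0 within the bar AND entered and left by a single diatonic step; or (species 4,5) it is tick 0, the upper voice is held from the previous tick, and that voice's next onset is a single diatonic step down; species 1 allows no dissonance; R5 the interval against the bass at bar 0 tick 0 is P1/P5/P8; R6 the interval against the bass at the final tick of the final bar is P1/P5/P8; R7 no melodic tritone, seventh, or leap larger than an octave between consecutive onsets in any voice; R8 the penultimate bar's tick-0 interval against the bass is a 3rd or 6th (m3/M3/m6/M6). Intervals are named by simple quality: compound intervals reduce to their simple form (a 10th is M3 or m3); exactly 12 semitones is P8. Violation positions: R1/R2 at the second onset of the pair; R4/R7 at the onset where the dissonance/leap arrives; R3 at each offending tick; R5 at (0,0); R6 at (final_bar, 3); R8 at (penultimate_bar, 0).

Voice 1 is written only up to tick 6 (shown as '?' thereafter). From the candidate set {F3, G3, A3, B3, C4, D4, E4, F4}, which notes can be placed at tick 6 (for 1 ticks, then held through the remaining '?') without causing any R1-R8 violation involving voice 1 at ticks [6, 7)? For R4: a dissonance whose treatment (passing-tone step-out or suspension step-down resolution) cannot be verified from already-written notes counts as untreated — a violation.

F3: legal
G3: violates R4,R7
A3: legal
B3: violates R4,R7
C4: legal
D4: legal
E4: violates R4
F4: legal

{A3, C4, D4, F3, F4}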